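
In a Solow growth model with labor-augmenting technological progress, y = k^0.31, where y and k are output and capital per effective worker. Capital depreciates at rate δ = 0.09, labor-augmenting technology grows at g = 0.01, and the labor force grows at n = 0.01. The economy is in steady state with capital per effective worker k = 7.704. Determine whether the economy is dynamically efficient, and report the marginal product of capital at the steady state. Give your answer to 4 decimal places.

dynamically inefficient; MPK ≈ 0.0758

The effective depreciation rate is n + g + δ = 0.01 + 0.01 + 0.09 = 0.11.
MPK = 0.31·k^(0.31−1) = 0.31·7.704^(-0.69) ≈ 0.0758.
MPK < 0.11, so the economy is dynamically inefficient (over-saving).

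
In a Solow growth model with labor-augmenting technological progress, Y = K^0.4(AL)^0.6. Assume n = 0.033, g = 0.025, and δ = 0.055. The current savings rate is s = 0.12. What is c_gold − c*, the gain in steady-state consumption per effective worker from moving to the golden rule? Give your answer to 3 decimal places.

Break-even investment rate: n + g + δ = 0.033 + 0.025 + 0.055 = 0.113.
Current steady state (s = 0.12): k* = (0.12/0.113)^(1/0.6) ≈ 1.1054, y* = 1.1054^0.4 ≈ 1.0409, c* = (1−0.12)·1.0409 ≈ 0.9160.
Maximizing c = f(k) − (n+g+δ)·k gives f'(k) = n+g+δ, i.e. 0.4·k^(0.4−1) = 0.113, so k_gold = (0.4/0.113)^(1/0.6) ≈ 8.2218.
y_gold = 8.2218^0.4 ≈ 2.3227, c_gold = y_gold − 0.113·k_gold ≈ 1.3936.
Gain: Δc = 1.3936 − 0.9160 ≈ 0.4776.

Δc ≈ 0.478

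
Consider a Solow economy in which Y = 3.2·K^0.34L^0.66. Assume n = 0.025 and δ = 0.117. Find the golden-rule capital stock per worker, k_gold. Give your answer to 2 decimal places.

The effective depreciation rate is n + δ = 0.025 + 0.117 = 0.142.
At the golden rule the marginal product of capital equals n+δ: 0.34·3.2·k^(0.34−1) = 0.142. Solving, k_gold = (0.34·3.2/0.142)^(1/0.66) ≈ 21.8731.

k_gold ≈ 21.87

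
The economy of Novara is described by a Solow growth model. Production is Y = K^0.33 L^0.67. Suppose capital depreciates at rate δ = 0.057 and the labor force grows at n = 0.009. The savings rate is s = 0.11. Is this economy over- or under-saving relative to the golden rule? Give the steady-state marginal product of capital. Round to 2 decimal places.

The effective depreciation rate is n + δ = 0.009 + 0.057 = 0.066.
Steady-state k*: s·k^0.33 = 0.066·k gives k* = (0.11/0.066)^(1/0.67) ≈ 2.1435.
MPK = 0.33·2.1435^(-0.67) ≈ 0.1980.
MPK > n+δ = 0.066, so the economy is dynamically efficient (under-saving).

under-saving; MPK ≈ 0.20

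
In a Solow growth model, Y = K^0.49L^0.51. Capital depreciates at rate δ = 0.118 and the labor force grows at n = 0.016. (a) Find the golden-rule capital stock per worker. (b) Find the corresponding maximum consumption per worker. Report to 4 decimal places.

Break-even investment rate: n + δ = 0.016 + 0.118 = 0.134.
Golden rule sets MPK = n+δ: 0.49·k^(0.49−1) = 0.134, so k_gold = (0.49/0.134)^(1/0.51) ≈ 12.7087.
y_gold = 12.7087^0.49 ≈ 3.4754; c_gold = y_gold − 0.134·k_gold ≈ 1.7725.

(a) k_gold ≈ 12.7087; (b) c_gold ≈ 1.7725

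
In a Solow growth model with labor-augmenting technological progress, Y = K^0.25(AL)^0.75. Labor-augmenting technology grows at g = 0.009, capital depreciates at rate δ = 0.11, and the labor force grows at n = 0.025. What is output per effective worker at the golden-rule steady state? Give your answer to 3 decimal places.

y_gold ≈ 1.202

The effective depreciation rate is n + g + δ = 0.025 + 0.009 + 0.11 = 0.144.
Golden rule sets MPK = n+g+δ: 0.25·k^(0.25−1) = 0.144, so k_gold = (0.25/0.144)^(1/0.75) ≈ 2.0866.
Output: y_gold = k_gold^0.25 = 2.0866^0.25 ≈ 1.2019.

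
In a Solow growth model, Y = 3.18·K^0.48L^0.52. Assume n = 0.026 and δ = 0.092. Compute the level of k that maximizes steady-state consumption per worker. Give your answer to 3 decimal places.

Break-even investment rate: n + δ = 0.026 + 0.092 = 0.118.
Golden rule sets MPK = n+δ: 0.48·3.18·k^(0.48−1) = 0.118, so k_gold = (0.48·3.18/0.118)^(1/0.52) ≈ 137.4202.

k_gold ≈ 137.420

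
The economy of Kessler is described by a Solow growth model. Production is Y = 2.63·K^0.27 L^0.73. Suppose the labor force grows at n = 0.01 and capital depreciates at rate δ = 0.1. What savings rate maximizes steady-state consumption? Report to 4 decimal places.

n + δ = 0.01 + 0.1 = 0.11.
At the golden rule MPK = n+δ, and in any Cobb-Douglas steady state s = (n+δ)·k/y = MPK·k/y = capital's share 0.27.

s_gold = 0.2700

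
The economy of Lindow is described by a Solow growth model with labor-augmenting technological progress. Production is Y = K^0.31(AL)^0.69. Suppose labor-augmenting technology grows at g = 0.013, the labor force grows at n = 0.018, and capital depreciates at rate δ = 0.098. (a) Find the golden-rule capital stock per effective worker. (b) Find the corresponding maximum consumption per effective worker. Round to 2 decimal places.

(a) k_gold ≈ 3.56; (b) c_gold ≈ 1.02

Break-even investment rate: n + g + δ = 0.018 + 0.013 + 0.098 = 0.129.
Maximizing c = f(k) − (n+g+δ)·k gives f'(k) = n+g+δ, i.e. 0.31·k^(0.31−1) = 0.129, so k_gold = (0.31/0.129)^(1/0.69) ≈ 3.5632.
y_gold = 3.5632^0.31 ≈ 1.4828; c_gold = y_gold − 0.129·k_gold ≈ 1.0231.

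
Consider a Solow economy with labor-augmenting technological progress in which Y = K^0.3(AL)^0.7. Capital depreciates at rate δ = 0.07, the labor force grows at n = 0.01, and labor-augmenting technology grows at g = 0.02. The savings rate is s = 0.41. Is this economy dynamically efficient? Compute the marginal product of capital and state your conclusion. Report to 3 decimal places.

n + g + δ = 0.01 + 0.02 + 0.07 = 0.1.
Steady-state k*: s·k^0.3 = 0.1·k gives k* = (0.41/0.1)^(1/0.7) ≈ 7.5059.
MPK = 0.3·7.5059^(-0.7) ≈ 0.0732.
MPK < n+g+δ = 0.1, so the economy is dynamically inefficient (over-saving).

dynamically inefficient; MPK ≈ 0.073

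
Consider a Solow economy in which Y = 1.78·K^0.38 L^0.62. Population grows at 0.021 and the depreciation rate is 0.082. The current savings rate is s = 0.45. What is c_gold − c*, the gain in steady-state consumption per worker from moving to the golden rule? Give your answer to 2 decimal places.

n + δ = 0.021 + 0.082 = 0.103.
Current steady state (s = 0.45): k* = (0.45·1.78/0.103)^(1/0.62) ≈ 27.3380, y* = 1.78·27.3380^0.38 ≈ 6.2574, c* = (1−0.45)·6.2574 ≈ 3.4415.
Maximizing c = f(k) − (n+δ)·k gives f'(k) = n+δ, i.e. 0.38·1.78·k^(0.38−1) = 0.103, so k_gold = (0.38·1.78/0.103)^(1/0.62) ≈ 20.8129.
y_gold = 1.78·20.8129^0.38 ≈ 5.6414, c_gold = y_gold − 0.103·k_gold ≈ 3.4977.
Gain: Δc = 3.4977 − 3.4415 ≈ 0.0561.

Δc ≈ 0.06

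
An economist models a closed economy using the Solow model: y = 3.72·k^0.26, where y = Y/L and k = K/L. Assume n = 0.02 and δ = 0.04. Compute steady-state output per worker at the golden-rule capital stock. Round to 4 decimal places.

y_gold ≈ 9.8799

n + δ = 0.02 + 0.04 = 0.06.
Setting f'(k) = n+δ gives 0.26·3.72·k^(0.26−1) = 0.06, hence k_gold = (0.26·3.72/0.06)^(1/0.74) ≈ 42.8129.
Output: y_gold = 3.72·k_gold^0.26 = 3.72·42.8129^0.26 ≈ 9.8799.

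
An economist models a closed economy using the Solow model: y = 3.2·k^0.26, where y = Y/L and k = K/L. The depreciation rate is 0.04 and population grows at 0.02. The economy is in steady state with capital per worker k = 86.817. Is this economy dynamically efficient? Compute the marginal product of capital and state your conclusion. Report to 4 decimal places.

n + δ = 0.02 + 0.04 = 0.06.
MPK = 0.26·3.2·k^(0.26−1) = 0.26·3.2·86.817^(-0.74) ≈ 0.0306.
MPK < 0.06, so the economy is dynamically inefficient (over-saving).

dynamically inefficient; MPK ≈ 0.0306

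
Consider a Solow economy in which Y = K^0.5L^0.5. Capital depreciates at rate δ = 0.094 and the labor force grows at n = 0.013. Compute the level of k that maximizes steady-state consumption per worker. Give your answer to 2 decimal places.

k_gold ≈ 21.84

Capital per worker breaks even when investment replaces (n + δ)·k; here n + δ = 0.107.
At the golden rule the marginal product of capital equals n+δ: 0.5·k^(0.5−1) = 0.107. Solving, k_gold = (0.5/0.107)^(1/0.5) ≈ 21.8360.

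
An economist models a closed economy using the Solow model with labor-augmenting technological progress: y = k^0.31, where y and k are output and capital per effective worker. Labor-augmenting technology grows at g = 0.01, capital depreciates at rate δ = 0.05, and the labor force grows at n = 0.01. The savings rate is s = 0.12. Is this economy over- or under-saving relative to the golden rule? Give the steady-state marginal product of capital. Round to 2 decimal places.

under-saving; MPK ≈ 0.18

Break-even investment rate: n + g + δ = 0.01 + 0.01 + 0.05 = 0.07.
Steady-state k*: s·k^0.31 = 0.07·k gives k* = (0.12/0.07)^(1/0.69) ≈ 2.1840.
MPK = 0.31·2.1840^(-0.69) ≈ 0.1808.
MPK > n+g+δ = 0.07, so the economy is dynamically efficient (under-saving).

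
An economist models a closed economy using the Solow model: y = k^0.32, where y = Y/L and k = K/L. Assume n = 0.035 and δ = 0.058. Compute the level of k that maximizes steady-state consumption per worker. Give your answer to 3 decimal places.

Break-even investment rate: n + δ = 0.035 + 0.058 = 0.093.
Maximizing c = f(k) − (n+δ)·k gives f'(k) = n+δ, i.e. 0.32·k^(0.32−1) = 0.093, so k_gold = (0.32/0.093)^(1/0.68) ≈ 6.1548.

k_gold ≈ 6.155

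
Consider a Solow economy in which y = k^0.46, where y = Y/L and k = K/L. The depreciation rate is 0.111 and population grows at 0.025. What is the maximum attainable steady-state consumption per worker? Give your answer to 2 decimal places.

c_gold ≈ 1.52

The effective depreciation rate is n + δ = 0.025 + 0.111 = 0.136.
Maximizing c = f(k) − (n+δ)·k gives f'(k) = n+δ, i.e. 0.46·k^(0.46−1) = 0.136, so k_gold = (0.46/0.136)^(1/0.54) ≈ 9.5507.
y_gold = 9.5507^0.46 ≈ 2.8237.
c_gold = y_gold − (n+δ)·k_gold = 2.8237 − 0.136·9.5507 ≈ 1.5248.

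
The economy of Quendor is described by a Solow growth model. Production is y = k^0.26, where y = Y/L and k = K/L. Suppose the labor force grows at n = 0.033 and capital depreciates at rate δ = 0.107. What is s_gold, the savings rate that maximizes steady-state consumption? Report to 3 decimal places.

s_gold = 0.260

n + δ = 0.033 + 0.107 = 0.14.
At the golden rule MPK = n+δ, and in any Cobb-Douglas steady state s = (n+δ)·k/y = MPK·k/y = capital's share 0.26.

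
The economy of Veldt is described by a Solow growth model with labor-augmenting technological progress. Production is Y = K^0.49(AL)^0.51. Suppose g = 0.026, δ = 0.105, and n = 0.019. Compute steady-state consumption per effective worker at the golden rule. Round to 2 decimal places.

n + g + δ = 0.019 + 0.026 + 0.105 = 0.15.
Golden rule sets MPK = n+g+δ: 0.49·k^(0.49−1) = 0.15, so k_gold = (0.49/0.15)^(1/0.51) ≈ 10.1871.
y_gold = 10.1871^0.49 ≈ 3.1185.
c_gold = y_gold − (n+g+δ)·k_gold = 3.1185 − 0.15·10.1871 ≈ 1.5904.

c_gold ≈ 1.59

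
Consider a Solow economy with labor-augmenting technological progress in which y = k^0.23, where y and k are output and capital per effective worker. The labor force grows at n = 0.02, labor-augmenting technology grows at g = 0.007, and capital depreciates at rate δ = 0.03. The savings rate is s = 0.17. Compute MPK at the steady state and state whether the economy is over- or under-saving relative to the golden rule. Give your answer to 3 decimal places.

Capital per effective worker breaks even when investment replaces (n + g + δ)·k; here n + g + δ = 0.057.
Steady-state k*: s·k^0.23 = 0.057·k gives k* = (0.17/0.057)^(1/0.77) ≈ 4.1336.
MPK = 0.23·4.1336^(-0.77) ≈ 0.0771.
MPK > n+g+δ = 0.057, so the economy is dynamically efficient (under-saving).

under-saving; MPK ≈ 0.077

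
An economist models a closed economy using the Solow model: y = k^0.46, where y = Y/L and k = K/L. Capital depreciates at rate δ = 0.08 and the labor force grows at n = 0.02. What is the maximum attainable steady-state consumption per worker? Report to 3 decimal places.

c_gold ≈ 1.981

Break-even investment rate: n + δ = 0.02 + 0.08 = 0.1.
Setting f'(k) = n+δ gives 0.46·k^(0.46−1) = 0.1, hence k_gold = (0.46/0.1)^(1/0.54) ≈ 16.8783.
y_gold = 16.8783^0.46 ≈ 3.6692.
c_gold = y_gold − (n+δ)·k_gold = 3.6692 − 0.1·16.8783 ≈ 1.9814.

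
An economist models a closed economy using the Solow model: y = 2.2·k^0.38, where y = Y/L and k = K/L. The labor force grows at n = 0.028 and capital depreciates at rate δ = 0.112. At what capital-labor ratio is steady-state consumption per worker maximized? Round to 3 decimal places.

k_gold ≈ 17.854

Break-even investment rate: n + δ = 0.028 + 0.112 = 0.14.
Setting f'(k) = n+δ gives 0.38·2.2·k^(0.38−1) = 0.14, hence k_gold = (0.38·2.2/0.14)^(1/0.62) ≈ 17.8541.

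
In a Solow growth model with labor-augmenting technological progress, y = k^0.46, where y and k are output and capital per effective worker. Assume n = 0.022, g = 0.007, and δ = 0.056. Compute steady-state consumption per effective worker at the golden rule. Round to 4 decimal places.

c_gold ≈ 2.2756

Break-even investment rate: n + g + δ = 0.022 + 0.007 + 0.056 = 0.085.
Setting f'(k) = n+g+δ gives 0.46·k^(0.46−1) = 0.085, hence k_gold = (0.46/0.085)^(1/0.54) ≈ 22.8053.
y_gold = 22.8053^0.46 ≈ 4.2140.
c_gold = y_gold − (n+g+δ)·k_gold = 4.2140 − 0.085·22.8053 ≈ 2.2756.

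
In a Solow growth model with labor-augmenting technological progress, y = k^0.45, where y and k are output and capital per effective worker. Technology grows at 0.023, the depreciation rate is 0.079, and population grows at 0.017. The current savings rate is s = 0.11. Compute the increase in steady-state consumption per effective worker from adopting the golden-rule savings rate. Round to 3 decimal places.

Δc ≈ 0.799

Capital per effective worker breaks even when investment replaces (n + g + δ)·k; here n + g + δ = 0.119.
Current steady state (s = 0.11): k* = (0.11/0.119)^(1/0.55) ≈ 0.8668, y* = 0.8668^0.45 ≈ 0.9377, c* = (1−0.11)·0.9377 ≈ 0.8345.
Golden rule sets MPK = n+g+δ: 0.45·k^(0.45−1) = 0.119, so k_gold = (0.45/0.119)^(1/0.55) ≈ 11.2280.
y_gold = 11.2280^0.45 ≈ 2.9692, c_gold = y_gold − 0.119·k_gold ≈ 1.6330.
Gain: Δc = 1.6330 − 0.8345 ≈ 0.7985.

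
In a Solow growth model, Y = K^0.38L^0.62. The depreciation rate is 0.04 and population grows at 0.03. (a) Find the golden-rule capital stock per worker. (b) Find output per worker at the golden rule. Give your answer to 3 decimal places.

n + δ = 0.03 + 0.04 = 0.07.
Setting f'(k) = n+δ gives 0.38·k^(0.38−1) = 0.07, hence k_gold = (0.38/0.07)^(1/0.62) ≈ 15.3101.
y_gold = 15.3101^0.38 ≈ 2.8203.

(a) k_gold ≈ 15.310; (b) y_gold ≈ 2.820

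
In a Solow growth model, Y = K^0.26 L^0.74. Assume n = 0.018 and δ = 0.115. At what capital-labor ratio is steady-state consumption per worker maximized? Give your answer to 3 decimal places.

n + δ = 0.018 + 0.115 = 0.133.
Setting f'(k) = n+δ gives 0.26·k^(0.26−1) = 0.133, hence k_gold = (0.26/0.133)^(1/0.74) ≈ 2.4740.

k_gold ≈ 2.474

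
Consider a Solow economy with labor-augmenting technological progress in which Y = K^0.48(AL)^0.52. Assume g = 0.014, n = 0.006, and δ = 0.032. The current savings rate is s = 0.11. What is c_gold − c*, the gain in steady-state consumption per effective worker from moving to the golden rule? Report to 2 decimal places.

The effective depreciation rate is n + g + δ = 0.006 + 0.014 + 0.032 = 0.052.
Current steady state (s = 0.11): k* = (0.11/0.052)^(1/0.52) ≈ 4.2242, y* = 4.2242^0.48 ≈ 1.9969, c* = (1−0.11)·1.9969 ≈ 1.7773.
Setting f'(k) = n+g+δ gives 0.48·k^(0.48−1) = 0.052, hence k_gold = (0.48/0.052)^(1/0.52) ≈ 71.8169.
y_gold = 71.8169^0.48 ≈ 7.7802, c_gold = y_gold − 0.052·k_gold ≈ 4.0457.
Gain: Δc = 4.0457 − 1.7773 ≈ 2.2684.

Δc ≈ 2.27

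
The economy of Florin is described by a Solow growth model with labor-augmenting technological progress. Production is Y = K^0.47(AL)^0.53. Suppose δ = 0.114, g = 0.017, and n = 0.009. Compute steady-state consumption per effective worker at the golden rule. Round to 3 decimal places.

The effective depreciation rate is n + g + δ = 0.009 + 0.017 + 0.114 = 0.14.
Golden rule sets MPK = n+g+δ: 0.47·k^(0.47−1) = 0.14, so k_gold = (0.47/0.14)^(1/0.53) ≈ 9.8264.
y_gold = 9.8264^0.47 ≈ 2.9270.
c_gold = y_gold − (n+g+δ)·k_gold = 2.9270 − 0.14·9.8264 ≈ 1.5513.

c_gold ≈ 1.551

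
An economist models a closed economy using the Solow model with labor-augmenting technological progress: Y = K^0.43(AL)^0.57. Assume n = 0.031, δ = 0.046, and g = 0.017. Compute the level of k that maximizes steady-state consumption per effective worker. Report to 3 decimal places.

Break-even investment rate: n + g + δ = 0.031 + 0.017 + 0.046 = 0.094.
Setting f'(k) = n+g+δ gives 0.43·k^(0.43−1) = 0.094, hence k_gold = (0.43/0.094)^(1/0.57) ≈ 14.4043.

k_gold ≈ 14.404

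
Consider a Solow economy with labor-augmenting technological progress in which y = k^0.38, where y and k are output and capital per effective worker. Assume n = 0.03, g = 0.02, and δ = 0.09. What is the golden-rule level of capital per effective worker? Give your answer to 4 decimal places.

n + g + δ = 0.03 + 0.02 + 0.09 = 0.14.
At the golden rule the marginal product of capital equals n+g+δ: 0.38·k^(0.38−1) = 0.14. Solving, k_gold = (0.38/0.14)^(1/0.62) ≈ 5.0055.

k_gold ≈ 5.0055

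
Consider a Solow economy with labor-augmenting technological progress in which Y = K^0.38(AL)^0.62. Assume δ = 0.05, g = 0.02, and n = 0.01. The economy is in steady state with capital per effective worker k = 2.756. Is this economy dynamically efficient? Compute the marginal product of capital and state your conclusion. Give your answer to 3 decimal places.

dynamically efficient; MPK ≈ 0.203

Capital per effective worker breaks even when investment replaces (n + g + δ)·k; here n + g + δ = 0.08.
MPK = 0.38·k^(0.38−1) = 0.38·2.756^(-0.62) ≈ 0.2027.
MPK > 0.08, so the economy is dynamically efficient (under-saving).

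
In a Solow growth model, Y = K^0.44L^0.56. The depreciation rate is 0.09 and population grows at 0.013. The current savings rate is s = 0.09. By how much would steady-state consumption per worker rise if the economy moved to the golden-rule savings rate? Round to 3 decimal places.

Break-even investment rate: n + δ = 0.013 + 0.09 = 0.103.
Current steady state (s = 0.09): k* = (0.09/0.103)^(1/0.56) ≈ 0.7859, y* = 0.7859^0.44 ≈ 0.8994, c* = (1−0.09)·0.8994 ≈ 0.8185.
Golden rule sets MPK = n+δ: 0.44·k^(0.44−1) = 0.103, so k_gold = (0.44/0.103)^(1/0.56) ≈ 13.3690.
y_gold = 13.3690^0.44 ≈ 3.1296, c_gold = y_gold − 0.103·k_gold ≈ 1.7526.
Gain: Δc = 1.7526 − 0.8185 ≈ 0.9341.

Δc ≈ 0.934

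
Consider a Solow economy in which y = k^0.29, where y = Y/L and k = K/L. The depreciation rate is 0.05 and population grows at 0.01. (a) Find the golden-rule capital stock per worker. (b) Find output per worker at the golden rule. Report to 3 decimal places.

(a) k_gold ≈ 9.199; (b) y_gold ≈ 1.903

Capital per worker breaks even when investment replaces (n + δ)·k; here n + δ = 0.06.
Maximizing c = f(k) − (n+δ)·k gives f'(k) = n+δ, i.e. 0.29·k^(0.29−1) = 0.06, so k_gold = (0.29/0.06)^(1/0.71) ≈ 9.1987.
y_gold = 9.1987^0.29 ≈ 1.9032.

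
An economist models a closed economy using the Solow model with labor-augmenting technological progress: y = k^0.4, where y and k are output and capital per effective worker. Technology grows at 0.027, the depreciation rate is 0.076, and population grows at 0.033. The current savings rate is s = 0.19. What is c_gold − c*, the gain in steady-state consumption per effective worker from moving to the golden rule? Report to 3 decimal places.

Capital per effective worker breaks even when investment replaces (n + g + δ)·k; here n + g + δ = 0.136.
Current steady state (s = 0.19): k* = (0.19/0.136)^(1/0.6) ≈ 1.7459, y* = 1.7459^0.4 ≈ 1.2497, c* = (1−0.19)·1.2497 ≈ 1.0123.
Setting f'(k) = n+g+δ gives 0.4·k^(0.4−1) = 0.136, hence k_gold = (0.4/0.136)^(1/0.6) ≈ 6.0377.
y_gold = 6.0377^0.4 ≈ 2.0528, c_gold = y_gold − 0.136·k_gold ≈ 1.2317.
Gain: Δc = 1.2317 − 1.0123 ≈ 0.2194.

Δc ≈ 0.219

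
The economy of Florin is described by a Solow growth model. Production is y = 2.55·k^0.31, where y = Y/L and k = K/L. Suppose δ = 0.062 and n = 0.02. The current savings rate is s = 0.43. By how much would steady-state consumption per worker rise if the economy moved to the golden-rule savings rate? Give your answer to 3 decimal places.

Δc ≈ 0.210

Break-even investment rate: n + δ = 0.02 + 0.062 = 0.082.
Current steady state (s = 0.43): k* = (0.43·2.55/0.082)^(1/0.69) ≈ 42.8713, y* = 2.55·42.8713^0.31 ≈ 8.1755, c* = (1−0.43)·8.1755 ≈ 4.6600.
Golden rule sets MPK = n+δ: 0.31·2.55·k^(0.31−1) = 0.082, so k_gold = (0.31·2.55/0.082)^(1/0.69) ≈ 26.6818.
y_gold = 2.55·26.6818^0.31 ≈ 7.0578, c_gold = y_gold − 0.082·k_gold ≈ 4.8699.
Gain: Δc = 4.8699 − 4.6600 ≈ 0.2098.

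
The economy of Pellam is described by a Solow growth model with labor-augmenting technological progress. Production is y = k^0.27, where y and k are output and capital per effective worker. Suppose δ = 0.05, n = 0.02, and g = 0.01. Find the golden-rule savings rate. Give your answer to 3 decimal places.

s_gold = 0.270

The effective depreciation rate is n + g + δ = 0.02 + 0.01 + 0.05 = 0.08.
At the golden rule MPK = n+g+δ, and in any Cobb-Douglas steady state s = (n+g+δ)·k/y = MPK·k/y = capital's share 0.27.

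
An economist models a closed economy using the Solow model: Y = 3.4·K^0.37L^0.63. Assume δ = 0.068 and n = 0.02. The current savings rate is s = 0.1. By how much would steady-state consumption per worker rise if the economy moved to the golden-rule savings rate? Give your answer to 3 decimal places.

Δc ≈ 3.448

The effective depreciation rate is n + δ = 0.02 + 0.068 = 0.088.
Current steady state (s = 0.1): k* = (0.1·3.4/0.088)^(1/0.63) ≈ 8.5456, y* = 3.4·8.5456^0.37 ≈ 7.5201, c* = (1−0.1)·7.5201 ≈ 6.7681.
At the golden rule the marginal product of capital equals n+δ: 0.37·3.4·k^(0.37−1) = 0.088. Solving, k_gold = (0.37·3.4/0.088)^(1/0.63) ≈ 68.1785.
y_gold = 3.4·68.1785^0.37 ≈ 16.2154, c_gold = y_gold − 0.088·k_gold ≈ 10.2157.
Gain: Δc = 10.2157 − 6.7681 ≈ 3.4476.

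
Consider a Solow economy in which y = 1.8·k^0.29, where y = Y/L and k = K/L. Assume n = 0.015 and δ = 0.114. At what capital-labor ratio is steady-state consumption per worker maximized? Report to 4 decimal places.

Break-even investment rate: n + δ = 0.015 + 0.114 = 0.129.
Maximizing c = f(k) − (n+δ)·k gives f'(k) = n+δ, i.e. 0.29·1.8·k^(0.29−1) = 0.129, so k_gold = (0.29·1.8/0.129)^(1/0.71) ≈ 7.1621.

k_gold ≈ 7.1621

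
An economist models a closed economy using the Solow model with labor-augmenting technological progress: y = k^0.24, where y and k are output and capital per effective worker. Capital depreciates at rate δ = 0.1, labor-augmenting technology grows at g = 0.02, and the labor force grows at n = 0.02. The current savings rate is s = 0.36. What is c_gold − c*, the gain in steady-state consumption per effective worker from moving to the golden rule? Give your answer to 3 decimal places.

n + g + δ = 0.02 + 0.02 + 0.1 = 0.14.
Current steady state (s = 0.36): k* = (0.36/0.14)^(1/0.76) ≈ 3.4650, y* = 3.4650^0.24 ≈ 1.3475, c* = (1−0.36)·1.3475 ≈ 0.8624.
At the golden rule the marginal product of capital equals n+g+δ: 0.24·k^(0.24−1) = 0.14. Solving, k_gold = (0.24/0.14)^(1/0.76) ≈ 2.0324.
y_gold = 2.0324^0.24 ≈ 1.1856, c_gold = y_gold − 0.14·k_gold ≈ 0.9010.
Gain: Δc = 0.9010 − 0.8624 ≈ 0.0386.

Δc ≈ 0.039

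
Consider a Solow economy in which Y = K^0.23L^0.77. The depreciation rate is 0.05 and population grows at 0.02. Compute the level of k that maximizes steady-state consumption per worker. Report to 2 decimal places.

Capital per worker breaks even when investment replaces (n + δ)·k; here n + δ = 0.07.
Setting f'(k) = n+δ gives 0.23·k^(0.23−1) = 0.07, hence k_gold = (0.23/0.07)^(1/0.77) ≈ 4.6876.

k_gold ≈ 4.69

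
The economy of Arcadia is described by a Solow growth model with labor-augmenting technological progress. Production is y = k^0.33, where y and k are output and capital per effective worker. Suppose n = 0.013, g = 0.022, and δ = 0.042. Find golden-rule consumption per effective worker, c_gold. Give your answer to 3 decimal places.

The effective depreciation rate is n + g + δ = 0.013 + 0.022 + 0.042 = 0.077.
At the golden rule the marginal product of capital equals n+g+δ: 0.33·k^(0.33−1) = 0.077. Solving, k_gold = (0.33/0.077)^(1/0.67) ≈ 8.7764.
y_gold = 8.7764^0.33 ≈ 2.0478.
c_gold = y_gold − (n+g+δ)·k_gold = 2.0478 − 0.077·8.7764 ≈ 1.3720.

c_gold ≈ 1.372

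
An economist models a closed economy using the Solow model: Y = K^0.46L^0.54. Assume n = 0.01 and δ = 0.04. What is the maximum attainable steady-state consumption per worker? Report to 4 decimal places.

c_gold ≈ 3.5760

The effective depreciation rate is n + δ = 0.01 + 0.04 = 0.05.
At the golden rule the marginal product of capital equals n+δ: 0.46·k^(0.46−1) = 0.05. Solving, k_gold = (0.46/0.05)^(1/0.54) ≈ 60.9245.
y_gold = 60.9245^0.46 ≈ 6.6222.
c_gold = y_gold − (n+δ)·k_gold = 6.6222 − 0.05·60.9245 ≈ 3.5760.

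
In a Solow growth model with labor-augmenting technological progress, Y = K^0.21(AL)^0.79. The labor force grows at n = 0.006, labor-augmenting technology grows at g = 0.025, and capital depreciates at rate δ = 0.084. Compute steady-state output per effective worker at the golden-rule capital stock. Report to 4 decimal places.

Break-even investment rate: n + g + δ = 0.006 + 0.025 + 0.084 = 0.115.
At the golden rule the marginal product of capital equals n+g+δ: 0.21·k^(0.21−1) = 0.115. Solving, k_gold = (0.21/0.115)^(1/0.79) ≈ 2.1431.
Output: y_gold = k_gold^0.21 = 2.1431^0.21 ≈ 1.1736.

y_gold ≈ 1.1736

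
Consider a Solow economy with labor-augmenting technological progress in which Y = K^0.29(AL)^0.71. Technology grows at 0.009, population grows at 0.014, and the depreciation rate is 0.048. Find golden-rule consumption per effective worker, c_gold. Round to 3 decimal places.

The effective depreciation rate is n + g + δ = 0.014 + 0.009 + 0.048 = 0.071.
Golden rule sets MPK = n+g+δ: 0.29·k^(0.29−1) = 0.071, so k_gold = (0.29/0.071)^(1/0.71) ≈ 7.2570.
y_gold = 7.2570^0.29 ≈ 1.7767.
c_gold = y_gold − (n+g+δ)·k_gold = 1.7767 − 0.071·7.2570 ≈ 1.2615.

c_gold ≈ 1.261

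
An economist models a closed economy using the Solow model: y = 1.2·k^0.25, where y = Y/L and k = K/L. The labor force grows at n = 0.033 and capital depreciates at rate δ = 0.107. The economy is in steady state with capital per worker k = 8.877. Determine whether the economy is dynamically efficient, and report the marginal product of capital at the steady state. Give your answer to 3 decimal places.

Break-even investment rate: n + δ = 0.033 + 0.107 = 0.14.
MPK = 0.25·1.2·k^(0.25−1) = 0.25·1.2·8.877^(-0.75) ≈ 0.0583.
MPK < 0.14, so the economy is dynamically inefficient (over-saving).

dynamically inefficient; MPK ≈ 0.058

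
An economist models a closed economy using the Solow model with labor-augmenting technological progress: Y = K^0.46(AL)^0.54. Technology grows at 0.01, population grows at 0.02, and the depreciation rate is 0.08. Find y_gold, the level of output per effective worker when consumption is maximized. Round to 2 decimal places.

n + g + δ = 0.02 + 0.01 + 0.08 = 0.11.
Setting f'(k) = n+g+δ gives 0.46·k^(0.46−1) = 0.11, hence k_gold = (0.46/0.11)^(1/0.54) ≈ 14.1474.
Output: y_gold = k_gold^0.46 = 14.1474^0.46 ≈ 3.3831.

y_gold ≈ 3.38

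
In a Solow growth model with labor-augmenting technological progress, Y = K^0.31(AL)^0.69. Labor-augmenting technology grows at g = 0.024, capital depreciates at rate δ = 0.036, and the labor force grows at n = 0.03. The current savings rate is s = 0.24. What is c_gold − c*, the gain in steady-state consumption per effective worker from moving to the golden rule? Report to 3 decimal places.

The effective depreciation rate is n + g + δ = 0.03 + 0.024 + 0.036 = 0.09.
Current steady state (s = 0.24): k* = (0.24/0.09)^(1/0.69) ≈ 4.1433, y* = 4.1433^0.31 ≈ 1.5537, c* = (1−0.24)·1.5537 ≈ 1.1808.
Maximizing c = f(k) − (n+g+δ)·k gives f'(k) = n+g+δ, i.e. 0.31·k^(0.31−1) = 0.09, so k_gold = (0.31/0.09)^(1/0.69) ≈ 6.0039.
y_gold = 6.0039^0.31 ≈ 1.7431, c_gold = y_gold − 0.09·k_gold ≈ 1.2027.
Gain: Δc = 1.2027 − 1.1808 ≈ 0.0219.

Δc ≈ 0.022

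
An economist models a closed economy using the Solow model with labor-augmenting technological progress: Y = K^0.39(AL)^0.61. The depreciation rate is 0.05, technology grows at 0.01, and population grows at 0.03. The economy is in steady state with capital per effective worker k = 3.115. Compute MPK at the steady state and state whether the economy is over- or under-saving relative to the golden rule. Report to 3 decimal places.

under-saving; MPK ≈ 0.195

The effective depreciation rate is n + g + δ = 0.03 + 0.01 + 0.05 = 0.09.
MPK = 0.39·k^(0.39−1) = 0.39·3.115^(-0.61) ≈ 0.1950.
MPK > 0.09, so the economy is dynamically efficient (under-saving).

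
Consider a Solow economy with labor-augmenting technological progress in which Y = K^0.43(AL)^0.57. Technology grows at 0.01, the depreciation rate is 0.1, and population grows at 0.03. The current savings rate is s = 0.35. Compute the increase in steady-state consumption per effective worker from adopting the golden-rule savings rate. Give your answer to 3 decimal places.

The effective depreciation rate is n + g + δ = 0.03 + 0.01 + 0.1 = 0.14.
Current steady state (s = 0.35): k* = (0.35/0.14)^(1/0.57) ≈ 4.9905, y* = 4.9905^0.43 ≈ 1.9962, c* = (1−0.35)·1.9962 ≈ 1.2975.
At the golden rule the marginal product of capital equals n+g+δ: 0.43·k^(0.43−1) = 0.14. Solving, k_gold = (0.43/0.14)^(1/0.57) ≈ 7.1612.
y_gold = 7.1612^0.43 ≈ 2.3315, c_gold = y_gold − 0.14·k_gold ≈ 1.3290.
Gain: Δc = 1.3290 − 1.2975 ≈ 0.0315.

Δc ≈ 0.031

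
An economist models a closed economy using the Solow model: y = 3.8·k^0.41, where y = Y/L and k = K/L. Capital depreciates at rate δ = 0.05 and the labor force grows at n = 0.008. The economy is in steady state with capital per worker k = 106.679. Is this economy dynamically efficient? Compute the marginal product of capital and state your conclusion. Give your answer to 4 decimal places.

The effective depreciation rate is n + δ = 0.008 + 0.05 = 0.058.
MPK = 0.41·3.8·k^(0.41−1) = 0.41·3.8·106.679^(-0.59) ≈ 0.0991.
MPK > 0.058, so the economy is dynamically efficient (under-saving).

dynamically efficient; MPK ≈ 0.0991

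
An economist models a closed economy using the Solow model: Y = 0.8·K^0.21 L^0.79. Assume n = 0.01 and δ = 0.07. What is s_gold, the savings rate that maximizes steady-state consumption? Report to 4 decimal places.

Capital per worker breaks even when investment replaces (n + δ)·k; here n + δ = 0.08.
At the golden rule MPK = n+δ, and in any Cobb-Douglas steady state s = (n+δ)·k/y = MPK·k/y = capital's share 0.21.

s_gold = 0.2100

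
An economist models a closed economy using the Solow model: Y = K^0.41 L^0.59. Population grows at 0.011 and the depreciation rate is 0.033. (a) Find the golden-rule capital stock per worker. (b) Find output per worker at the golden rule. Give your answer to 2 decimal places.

(a) k_gold ≈ 43.95; (b) y_gold ≈ 4.72

n + δ = 0.011 + 0.033 = 0.044.
At the golden rule the marginal product of capital equals n+δ: 0.41·k^(0.41−1) = 0.044. Solving, k_gold = (0.41/0.044)^(1/0.59) ≈ 43.9475.
y_gold = 43.9475^0.41 ≈ 4.7163.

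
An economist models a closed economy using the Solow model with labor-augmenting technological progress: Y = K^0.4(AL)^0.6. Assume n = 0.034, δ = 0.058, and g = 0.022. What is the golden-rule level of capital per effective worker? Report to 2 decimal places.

k_gold ≈ 8.10

The effective depreciation rate is n + g + δ = 0.034 + 0.022 + 0.058 = 0.114.
At the golden rule the marginal product of capital equals n+g+δ: 0.4·k^(0.4−1) = 0.114. Solving, k_gold = (0.4/0.114)^(1/0.6) ≈ 8.1020.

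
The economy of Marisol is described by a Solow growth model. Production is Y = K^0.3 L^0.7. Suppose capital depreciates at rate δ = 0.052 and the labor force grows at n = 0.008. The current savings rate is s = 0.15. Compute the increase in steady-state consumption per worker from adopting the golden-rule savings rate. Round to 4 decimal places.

Δc ≈ 0.1364

Capital per worker breaks even when investment replaces (n + δ)·k; here n + δ = 0.06.
Current steady state (s = 0.15): k* = (0.15/0.06)^(1/0.7) ≈ 3.7024, y* = 3.7024^0.3 ≈ 1.4810, c* = (1−0.15)·1.4810 ≈ 1.2588.
At the golden rule the marginal product of capital equals n+δ: 0.3·k^(0.3−1) = 0.06. Solving, k_gold = (0.3/0.06)^(1/0.7) ≈ 9.9662.
y_gold = 9.9662^0.3 ≈ 1.9932, c_gold = y_gold − 0.06·k_gold ≈ 1.3953.
Gain: Δc = 1.3953 − 1.2588 ≈ 0.1364.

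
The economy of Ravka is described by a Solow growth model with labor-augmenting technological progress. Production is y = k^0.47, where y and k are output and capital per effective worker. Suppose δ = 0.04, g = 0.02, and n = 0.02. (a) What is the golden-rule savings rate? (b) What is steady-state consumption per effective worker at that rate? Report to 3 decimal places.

The effective depreciation rate is n + g + δ = 0.02 + 0.02 + 0.04 = 0.08.
For Cobb-Douglas, s_gold equals capital's share: s_gold = 0.47.
Maximizing c = f(k) − (n+g+δ)·k gives f'(k) = n+g+δ, i.e. 0.47·k^(0.47−1) = 0.08, so k_gold = (0.47/0.08)^(1/0.53) ≈ 28.2461.
y_gold = 28.2461^0.47 ≈ 4.8078; c_gold = (1−0.47)·y_gold ≈ 2.5482.

(a) s_gold = 0.470; (b) c_gold ≈ 2.548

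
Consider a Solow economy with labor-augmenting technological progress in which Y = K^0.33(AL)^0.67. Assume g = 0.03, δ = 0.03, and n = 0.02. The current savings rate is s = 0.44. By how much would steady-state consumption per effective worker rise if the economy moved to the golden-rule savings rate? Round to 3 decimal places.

Δc ≈ 0.050

Capital per effective worker breaks even when investment replaces (n + g + δ)·k; here n + g + δ = 0.08.
Current steady state (s = 0.44): k* = (0.44/0.08)^(1/0.67) ≈ 12.7356, y* = 12.7356^0.33 ≈ 2.3156, c* = (1−0.44)·2.3156 ≈ 1.2967.
Golden rule sets MPK = n+g+δ: 0.33·k^(0.33−1) = 0.08, so k_gold = (0.33/0.08)^(1/0.67) ≈ 8.2898.
y_gold = 8.2898^0.33 ≈ 2.0096, c_gold = y_gold − 0.08·k_gold ≈ 1.3465.
Gain: Δc = 1.3465 − 1.2967 ≈ 0.0497.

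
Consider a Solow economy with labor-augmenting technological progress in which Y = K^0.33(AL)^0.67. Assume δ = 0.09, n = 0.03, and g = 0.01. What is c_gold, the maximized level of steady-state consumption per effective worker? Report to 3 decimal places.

c_gold ≈ 1.060

Break-even investment rate: n + g + δ = 0.03 + 0.01 + 0.09 = 0.13.
Setting f'(k) = n+g+δ gives 0.33·k^(0.33−1) = 0.13, hence k_gold = (0.33/0.13)^(1/0.67) ≈ 4.0164.
y_gold = 4.0164^0.33 ≈ 1.5822.
c_gold = y_gold − (n+g+δ)·k_gold = 1.5822 − 0.13·4.0164 ≈ 1.0601.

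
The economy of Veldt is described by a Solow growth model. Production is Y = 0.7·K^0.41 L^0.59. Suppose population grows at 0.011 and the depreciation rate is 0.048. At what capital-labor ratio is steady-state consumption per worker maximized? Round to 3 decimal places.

k_gold ≈ 14.604

Break-even investment rate: n + δ = 0.011 + 0.048 = 0.059.
At the golden rule the marginal product of capital equals n+δ: 0.41·0.7·k^(0.41−1) = 0.059. Solving, k_gold = (0.41·0.7/0.059)^(1/0.59) ≈ 14.6035.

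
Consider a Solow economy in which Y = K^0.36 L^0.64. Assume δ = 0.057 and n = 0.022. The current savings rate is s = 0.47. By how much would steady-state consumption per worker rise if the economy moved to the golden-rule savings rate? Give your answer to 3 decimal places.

Capital per worker breaks even when investment replaces (n + δ)·k; here n + δ = 0.079.
Current steady state (s = 0.47): k* = (0.47/0.079)^(1/0.64) ≈ 16.2222, y* = 16.2222^0.36 ≈ 2.7267, c* = (1−0.47)·2.7267 ≈ 1.4452.
Setting f'(k) = n+δ gives 0.36·k^(0.36−1) = 0.079, hence k_gold = (0.36/0.079)^(1/0.64) ≈ 10.6950.
y_gold = 10.6950^0.36 ≈ 2.3470, c_gold = y_gold − 0.079·k_gold ≈ 1.5021.
Gain: Δc = 1.5021 − 1.4452 ≈ 0.0569.

Δc ≈ 0.057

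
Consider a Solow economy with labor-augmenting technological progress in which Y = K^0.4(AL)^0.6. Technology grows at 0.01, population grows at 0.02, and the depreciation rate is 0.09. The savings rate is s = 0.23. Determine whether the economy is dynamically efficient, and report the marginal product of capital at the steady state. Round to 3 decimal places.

Break-even investment rate: n + g + δ = 0.02 + 0.01 + 0.09 = 0.12.
Steady-state k*: s·k^0.4 = 0.12·k gives k* = (0.23/0.12)^(1/0.6) ≈ 2.9574.
MPK = 0.4·2.9574^(-0.6) ≈ 0.2087.
MPK > n+g+δ = 0.12, so the economy is dynamically efficient (under-saving).

dynamically efficient; MPK ≈ 0.209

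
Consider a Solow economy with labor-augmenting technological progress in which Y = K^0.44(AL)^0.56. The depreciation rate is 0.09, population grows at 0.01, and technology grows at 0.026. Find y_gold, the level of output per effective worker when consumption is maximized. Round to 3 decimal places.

The effective depreciation rate is n + g + δ = 0.01 + 0.026 + 0.09 = 0.126.
Setting f'(k) = n+g+δ gives 0.44·k^(0.44−1) = 0.126, hence k_gold = (0.44/0.126)^(1/0.56) ≈ 9.3280.
Output: y_gold = k_gold^0.44 = 9.3280^0.44 ≈ 2.6712.

y_gold ≈ 2.671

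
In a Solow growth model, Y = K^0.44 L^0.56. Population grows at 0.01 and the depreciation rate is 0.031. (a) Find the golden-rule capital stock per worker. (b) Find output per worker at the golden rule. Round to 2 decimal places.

The effective depreciation rate is n + δ = 0.01 + 0.031 = 0.041.
Golden rule sets MPK = n+δ: 0.44·k^(0.44−1) = 0.041, so k_gold = (0.44/0.041)^(1/0.56) ≈ 69.2596.
y_gold = 69.2596^0.44 ≈ 6.4537.

(a) k_gold ≈ 69.26; (b) y_gold ≈ 6.45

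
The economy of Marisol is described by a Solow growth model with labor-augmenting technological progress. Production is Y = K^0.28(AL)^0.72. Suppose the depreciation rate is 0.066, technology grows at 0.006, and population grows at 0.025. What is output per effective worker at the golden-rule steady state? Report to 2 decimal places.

y_gold ≈ 1.51

Break-even investment rate: n + g + δ = 0.025 + 0.006 + 0.066 = 0.097.
Setting f'(k) = n+g+δ gives 0.28·k^(0.28−1) = 0.097, hence k_gold = (0.28/0.097)^(1/0.72) ≈ 4.3594.
Output: y_gold = k_gold^0.28 = 4.3594^0.28 ≈ 1.5102.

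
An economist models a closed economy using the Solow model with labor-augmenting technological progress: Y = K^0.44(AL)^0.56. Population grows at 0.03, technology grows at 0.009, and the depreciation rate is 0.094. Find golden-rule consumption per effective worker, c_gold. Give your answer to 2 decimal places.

c_gold ≈ 1.43

n + g + δ = 0.03 + 0.009 + 0.094 = 0.133.
Setting f'(k) = n+g+δ gives 0.44·k^(0.44−1) = 0.133, hence k_gold = (0.44/0.133)^(1/0.56) ≈ 8.4695.
y_gold = 8.4695^0.44 ≈ 2.5601.
c_gold = y_gold − (n+g+δ)·k_gold = 2.5601 − 0.133·8.4695 ≈ 1.4337.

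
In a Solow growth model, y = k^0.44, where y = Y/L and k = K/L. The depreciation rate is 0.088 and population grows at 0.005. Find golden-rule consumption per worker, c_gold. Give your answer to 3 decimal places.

c_gold ≈ 1.899

n + δ = 0.005 + 0.088 = 0.093.
Maximizing c = f(k) − (n+δ)·k gives f'(k) = n+δ, i.e. 0.44·k^(0.44−1) = 0.093, so k_gold = (0.44/0.093)^(1/0.56) ≈ 16.0436.
y_gold = 16.0436^0.44 ≈ 3.3910.
c_gold = y_gold − (n+δ)·k_gold = 3.3910 − 0.093·16.0436 ≈ 1.8990.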